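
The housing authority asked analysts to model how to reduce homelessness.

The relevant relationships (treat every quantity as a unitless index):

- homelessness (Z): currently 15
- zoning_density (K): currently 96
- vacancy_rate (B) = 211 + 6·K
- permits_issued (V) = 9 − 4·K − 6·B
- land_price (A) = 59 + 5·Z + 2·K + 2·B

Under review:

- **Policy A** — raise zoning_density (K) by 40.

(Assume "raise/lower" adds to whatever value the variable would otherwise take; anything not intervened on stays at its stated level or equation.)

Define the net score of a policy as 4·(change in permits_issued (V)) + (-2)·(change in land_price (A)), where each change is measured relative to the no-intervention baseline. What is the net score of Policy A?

Baseline:
  Z = 15
  K = 96
  B = 211 + 6·96 = 787
  V = 9 − 4·96 − 6·787 = -5097
  A = 59 + 5·15 + 2·96 + 2·787 = 1900
Policy A (K + 40):
  Z = 15
  K = 96 + 40 = 136
  B = 211 + 6·136 = 1027
  V = 9 − 4·136 − 6·1027 = -6697
  A = 59 + 5·15 + 2·136 + 2·1027 = 2460
ΔV = -6697 − (-5097) = -1600; ΔA = 2460 − 1900 = 560
Score = 4·(-1600) + (-2)·560 = -7520

-7520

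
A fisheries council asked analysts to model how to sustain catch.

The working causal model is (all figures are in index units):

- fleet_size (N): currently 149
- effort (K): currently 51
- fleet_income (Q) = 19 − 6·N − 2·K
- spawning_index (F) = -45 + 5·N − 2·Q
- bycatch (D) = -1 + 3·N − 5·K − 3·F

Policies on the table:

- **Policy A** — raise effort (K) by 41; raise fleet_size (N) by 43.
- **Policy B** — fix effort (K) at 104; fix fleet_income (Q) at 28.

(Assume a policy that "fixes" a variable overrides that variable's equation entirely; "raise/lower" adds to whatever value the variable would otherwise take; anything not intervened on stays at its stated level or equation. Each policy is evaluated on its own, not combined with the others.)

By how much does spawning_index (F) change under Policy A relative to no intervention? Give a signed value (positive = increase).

Baseline:
  N = 149
  K = 51
  Q = 19 − 6·149 − 2·51 = -977
  F = -45 + 5·149 − 2·(-977) = 2654
Policy A (K + 41, N + 43):
  N = 149 + 43 = 192
  K = 51 + 41 = 92
  Q = 19 − 6·192 − 2·92 = -1317
  F = -45 + 5·192 − 2·(-1317) = 3549
Change in F: 3549 − 2654 = 895

895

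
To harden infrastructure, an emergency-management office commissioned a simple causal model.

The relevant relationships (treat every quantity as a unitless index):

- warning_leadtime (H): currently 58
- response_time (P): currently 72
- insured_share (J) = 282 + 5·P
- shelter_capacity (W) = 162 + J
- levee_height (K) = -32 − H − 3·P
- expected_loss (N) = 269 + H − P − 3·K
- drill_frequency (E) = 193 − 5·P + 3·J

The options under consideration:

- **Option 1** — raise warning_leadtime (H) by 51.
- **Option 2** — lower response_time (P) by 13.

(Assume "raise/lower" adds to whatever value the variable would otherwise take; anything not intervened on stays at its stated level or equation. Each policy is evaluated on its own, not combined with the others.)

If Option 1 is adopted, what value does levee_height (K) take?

-357

Option 1 (H + 51):
  H = 58 + 51 = 109
  P = 72
  K = -32 − 109 − 3·72 = -357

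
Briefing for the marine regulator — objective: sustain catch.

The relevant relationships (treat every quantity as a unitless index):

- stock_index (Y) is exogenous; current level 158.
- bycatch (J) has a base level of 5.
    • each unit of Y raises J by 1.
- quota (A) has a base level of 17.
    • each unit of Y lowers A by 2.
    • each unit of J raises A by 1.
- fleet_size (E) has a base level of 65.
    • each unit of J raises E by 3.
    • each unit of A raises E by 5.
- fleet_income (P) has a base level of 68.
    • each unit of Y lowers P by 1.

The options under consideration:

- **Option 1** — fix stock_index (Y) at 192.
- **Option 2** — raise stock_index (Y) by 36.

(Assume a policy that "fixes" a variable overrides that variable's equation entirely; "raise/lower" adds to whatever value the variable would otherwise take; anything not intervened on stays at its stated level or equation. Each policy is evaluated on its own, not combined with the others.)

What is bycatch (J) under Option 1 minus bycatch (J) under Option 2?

Option 1 (Y := 192):
  Y = 192
  J = 5 + 192 = 197
Option 2 (Y + 36):
  Y = 158 + 36 = 194
  J = 5 + 194 = 199
J: 197 − 199 = -2

-2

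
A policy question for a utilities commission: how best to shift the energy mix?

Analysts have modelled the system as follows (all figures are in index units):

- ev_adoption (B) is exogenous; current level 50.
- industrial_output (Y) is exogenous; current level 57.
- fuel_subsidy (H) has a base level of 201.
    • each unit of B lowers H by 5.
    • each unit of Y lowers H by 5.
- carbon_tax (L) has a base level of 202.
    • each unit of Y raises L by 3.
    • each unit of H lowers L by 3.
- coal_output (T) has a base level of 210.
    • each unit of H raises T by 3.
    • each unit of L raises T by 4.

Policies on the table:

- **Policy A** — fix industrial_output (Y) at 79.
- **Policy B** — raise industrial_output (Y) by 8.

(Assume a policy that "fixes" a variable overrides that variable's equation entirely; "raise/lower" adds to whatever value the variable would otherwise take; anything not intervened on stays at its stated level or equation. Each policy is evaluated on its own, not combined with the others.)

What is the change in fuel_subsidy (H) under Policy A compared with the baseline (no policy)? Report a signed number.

-110

Baseline:
  B = 50
  Y = 57
  H = 201 − 5·50 − 5·57 = -334
Policy A (Y := 79):
  B = 50
  Y = 79
  H = 201 − 5·50 − 5·79 = -444
Change in H: -444 − (-334) = -110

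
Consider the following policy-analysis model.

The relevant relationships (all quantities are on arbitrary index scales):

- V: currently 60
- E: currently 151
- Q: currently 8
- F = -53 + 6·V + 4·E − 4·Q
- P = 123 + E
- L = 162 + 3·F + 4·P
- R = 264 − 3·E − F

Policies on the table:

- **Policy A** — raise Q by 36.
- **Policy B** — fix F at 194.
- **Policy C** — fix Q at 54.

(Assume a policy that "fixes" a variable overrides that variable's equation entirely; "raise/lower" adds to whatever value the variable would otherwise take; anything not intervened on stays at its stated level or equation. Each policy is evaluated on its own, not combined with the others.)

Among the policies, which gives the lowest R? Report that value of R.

-924

Policy A (Q + 36):
  V = 60
  E = 151
  Q = 8 + 36 = 44
  F = -53 + 6·60 + 4·151 − 4·44 = 735
  R = 264 − 3·151 − 735 = -924
Policy B (F := 194):
  V = 60
  E = 151
  Q = 8
  F = 194
  R = 264 − 3·151 − 194 = -383
Policy C (Q := 54):
  V = 60
  E = 151
  Q = 54
  F = -53 + 6·60 + 4·151 − 4·54 = 695
  R = 264 − 3·151 − 695 = -884
Comparing — Policy A: R=-924, Policy B: R=-383, Policy C: R=-884. Lowest is -924 (Policy A).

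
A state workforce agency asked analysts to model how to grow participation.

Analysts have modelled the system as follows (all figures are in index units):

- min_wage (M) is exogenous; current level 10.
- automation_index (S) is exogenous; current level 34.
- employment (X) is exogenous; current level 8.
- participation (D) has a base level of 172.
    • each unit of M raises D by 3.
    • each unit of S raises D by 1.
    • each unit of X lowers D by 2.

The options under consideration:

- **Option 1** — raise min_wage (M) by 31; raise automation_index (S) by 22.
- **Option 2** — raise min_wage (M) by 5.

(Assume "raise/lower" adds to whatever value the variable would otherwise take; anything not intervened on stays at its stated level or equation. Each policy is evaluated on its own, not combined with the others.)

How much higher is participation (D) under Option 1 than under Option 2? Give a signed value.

100

Option 1 (M + 31, S + 22):
  M = 10 + 31 = 41
  S = 34 + 22 = 56
  X = 8
  D = 172 + 3·41 + 56 − 2·8 = 335
Option 2 (M + 5):
  M = 10 + 5 = 15
  S = 34
  X = 8
  D = 172 + 3·15 + 34 − 2·8 = 235
D: 335 − 235 = 100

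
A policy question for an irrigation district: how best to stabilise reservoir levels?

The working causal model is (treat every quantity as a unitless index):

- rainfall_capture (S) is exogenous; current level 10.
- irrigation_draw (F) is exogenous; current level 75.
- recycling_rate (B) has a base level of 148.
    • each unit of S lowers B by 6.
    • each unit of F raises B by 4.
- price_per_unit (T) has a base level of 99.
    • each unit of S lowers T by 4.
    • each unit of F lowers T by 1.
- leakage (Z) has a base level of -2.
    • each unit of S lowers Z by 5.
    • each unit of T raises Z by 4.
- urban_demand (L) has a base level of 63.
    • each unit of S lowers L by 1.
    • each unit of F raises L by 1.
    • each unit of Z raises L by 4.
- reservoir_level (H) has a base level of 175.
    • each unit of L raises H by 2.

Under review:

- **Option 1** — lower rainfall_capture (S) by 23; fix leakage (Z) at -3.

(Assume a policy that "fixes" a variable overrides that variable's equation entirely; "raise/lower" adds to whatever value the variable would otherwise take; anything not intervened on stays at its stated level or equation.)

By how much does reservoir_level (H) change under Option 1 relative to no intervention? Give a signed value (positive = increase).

Baseline:
  S = 10
  F = 75
  T = 99 − 4·10 − 75 = -16
  Z = -2 − 5·10 + 4·(-16) = -116
  L = 63 − 10 + 75 + 4·(-116) = -336
  H = 175 + 2·(-336) = -497
Option 1 (S − 23, Z := -3):
  S = 10 − 23 = -13
  F = 75
  T = 99 − 4·(-13) − 75 = 76
  Z = -3
  L = 63 − (-13) + 75 + 4·(-3) = 139
  H = 175 + 2·139 = 453
Change in H: 453 − (-497) = 950

950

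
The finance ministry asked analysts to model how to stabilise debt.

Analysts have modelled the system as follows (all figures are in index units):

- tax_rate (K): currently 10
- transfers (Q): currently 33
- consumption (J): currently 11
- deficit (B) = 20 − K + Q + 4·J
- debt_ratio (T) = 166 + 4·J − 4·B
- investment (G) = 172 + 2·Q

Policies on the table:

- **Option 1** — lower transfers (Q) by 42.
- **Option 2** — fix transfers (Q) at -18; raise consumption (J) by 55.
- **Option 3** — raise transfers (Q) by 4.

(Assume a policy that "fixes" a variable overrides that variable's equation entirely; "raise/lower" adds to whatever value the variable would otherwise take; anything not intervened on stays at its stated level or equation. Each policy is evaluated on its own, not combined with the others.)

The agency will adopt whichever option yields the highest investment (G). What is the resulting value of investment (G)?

246

Option 1 (Q − 42):
  Q = 33 − 42 = -9
  G = 172 + 2·(-9) = 154
Option 2 (Q := -18, J + 55):
  Q = -18
  G = 172 + 2·(-18) = 136
Option 3 (Q + 4):
  Q = 33 + 4 = 37
  G = 172 + 2·37 = 246
Comparing — Option 1: G=154, Option 2: G=136, Option 3: G=246. Highest is 246 (Option 3).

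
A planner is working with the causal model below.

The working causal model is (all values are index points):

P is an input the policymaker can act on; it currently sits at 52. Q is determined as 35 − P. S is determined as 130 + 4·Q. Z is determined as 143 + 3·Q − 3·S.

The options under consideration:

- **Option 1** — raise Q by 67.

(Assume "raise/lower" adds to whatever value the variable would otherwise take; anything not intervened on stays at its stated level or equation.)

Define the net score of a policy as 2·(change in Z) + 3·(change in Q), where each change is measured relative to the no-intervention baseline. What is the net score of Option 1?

-1005

Baseline:
  P = 52
  Q = 35 − 52 = -17
  S = 130 + 4·(-17) = 62
  Z = 143 + 3·(-17) − 3·62 = -94
Option 1 (Q + 67):
  P = 52
  Q = 35 − 52 (+67 from intervention) = 50
  S = 130 + 4·50 = 330
  Z = 143 + 3·50 − 3·330 = -697
ΔZ = -697 − (-94) = -603; ΔQ = 50 − (-17) = 67
Score = 2·(-603) + 3·67 = -1005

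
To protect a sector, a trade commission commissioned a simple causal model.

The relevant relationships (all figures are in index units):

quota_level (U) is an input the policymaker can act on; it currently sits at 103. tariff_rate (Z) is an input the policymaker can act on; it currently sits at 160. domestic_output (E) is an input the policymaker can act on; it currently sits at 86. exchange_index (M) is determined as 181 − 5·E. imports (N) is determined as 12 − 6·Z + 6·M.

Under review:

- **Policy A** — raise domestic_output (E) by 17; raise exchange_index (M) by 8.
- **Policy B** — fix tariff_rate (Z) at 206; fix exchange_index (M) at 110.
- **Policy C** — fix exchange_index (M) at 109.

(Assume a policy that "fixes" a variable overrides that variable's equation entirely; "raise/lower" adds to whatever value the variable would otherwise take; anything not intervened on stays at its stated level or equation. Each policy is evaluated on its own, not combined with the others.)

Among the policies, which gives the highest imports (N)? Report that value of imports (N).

-294

Policy A (E + 17, M + 8):
  Z = 160
  E = 86 + 17 = 103
  M = 181 − 5·103 (+8 from intervention) = -326
  N = 12 − 6·160 + 6·(-326) = -2904
Policy B (Z := 206, M := 110):
  Z = 206
  E = 86
  M = 110
  N = 12 − 6·206 + 6·110 = -564
Policy C (M := 109):
  Z = 160
  E = 86
  M = 109
  N = 12 − 6·160 + 6·109 = -294
Comparing — Policy A: N=-2904, Policy B: N=-564, Policy C: N=-294. Highest is -294 (Policy C).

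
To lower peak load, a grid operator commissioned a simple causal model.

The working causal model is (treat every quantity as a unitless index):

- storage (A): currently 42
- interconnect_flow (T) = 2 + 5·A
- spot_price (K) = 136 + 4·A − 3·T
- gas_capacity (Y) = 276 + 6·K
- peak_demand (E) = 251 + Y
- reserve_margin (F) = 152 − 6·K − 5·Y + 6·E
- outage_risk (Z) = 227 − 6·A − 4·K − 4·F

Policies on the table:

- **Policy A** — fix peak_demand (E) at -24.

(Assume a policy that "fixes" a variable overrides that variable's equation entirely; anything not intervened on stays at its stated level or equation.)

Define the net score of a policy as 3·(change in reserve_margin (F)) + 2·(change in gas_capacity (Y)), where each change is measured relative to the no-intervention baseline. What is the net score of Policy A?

Baseline:
  A = 42
  T = 2 + 5·42 = 212
  K = 136 + 4·42 − 3·212 = -332
  Y = 276 + 6·(-332) = -1716
  E = 251 + (-1716) = -1465
  F = 152 − 6·(-332) − 5·(-1716) + 6·(-1465) = 1934
Policy A (E := -24):
  A = 42
  T = 2 + 5·42 = 212
  K = 136 + 4·42 − 3·212 = -332
  Y = 276 + 6·(-332) = -1716
  E = -24
  F = 152 − 6·(-332) − 5·(-1716) + 6·(-24) = 10580
ΔF = 10580 − 1934 = 8646; ΔY = -1716 − (-1716) = 0
Score = 3·8646 + 2·0 = 25938

25938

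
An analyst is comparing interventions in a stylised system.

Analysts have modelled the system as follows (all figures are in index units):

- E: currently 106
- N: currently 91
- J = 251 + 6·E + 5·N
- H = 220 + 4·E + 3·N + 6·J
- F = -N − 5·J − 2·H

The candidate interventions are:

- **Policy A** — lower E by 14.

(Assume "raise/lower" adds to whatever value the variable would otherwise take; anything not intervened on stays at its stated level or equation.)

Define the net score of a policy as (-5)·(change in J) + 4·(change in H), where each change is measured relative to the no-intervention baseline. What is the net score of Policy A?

-1820

Baseline:
  E = 106
  N = 91
  J = 251 + 6·106 + 5·91 = 1342
  H = 220 + 4·106 + 3·91 + 6·1342 = 8969
Policy A (E − 14):
  E = 106 − 14 = 92
  N = 91
  J = 251 + 6·92 + 5·91 = 1258
  H = 220 + 4·92 + 3·91 + 6·1258 = 8409
ΔJ = 1258 − 1342 = -84; ΔH = 8409 − 8969 = -560
Score = (-5)·(-84) + 4·(-560) = -1820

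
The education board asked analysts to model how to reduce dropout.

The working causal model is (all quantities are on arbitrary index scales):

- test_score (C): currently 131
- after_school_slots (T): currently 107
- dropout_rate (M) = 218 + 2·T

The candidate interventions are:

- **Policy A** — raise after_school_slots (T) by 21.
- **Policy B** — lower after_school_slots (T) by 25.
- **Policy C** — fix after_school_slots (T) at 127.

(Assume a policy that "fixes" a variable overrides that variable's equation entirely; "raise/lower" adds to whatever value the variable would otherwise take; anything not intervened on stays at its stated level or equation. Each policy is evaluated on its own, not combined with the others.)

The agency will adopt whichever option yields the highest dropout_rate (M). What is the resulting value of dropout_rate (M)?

474

Policy A (T + 21):
  T = 107 + 21 = 128
  M = 218 + 2·128 = 474
Policy B (T − 25):
  T = 107 − 25 = 82
  M = 218 + 2·82 = 382
Policy C (T := 127):
  T = 127
  M = 218 + 2·127 = 472
Comparing — Policy A: M=474, Policy B: M=382, Policy C: M=472. Highest is 474 (Policy A).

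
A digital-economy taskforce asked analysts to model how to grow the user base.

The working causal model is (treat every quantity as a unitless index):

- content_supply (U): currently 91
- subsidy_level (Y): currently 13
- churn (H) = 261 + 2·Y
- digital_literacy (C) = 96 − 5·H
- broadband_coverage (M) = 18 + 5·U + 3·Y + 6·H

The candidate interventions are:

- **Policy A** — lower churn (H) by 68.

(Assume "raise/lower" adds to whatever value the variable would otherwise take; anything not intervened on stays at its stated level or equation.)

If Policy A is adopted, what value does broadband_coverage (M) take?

Policy A (H − 68):
  U = 91
  Y = 13
  H = 261 + 2·13 (−68 from intervention) = 219
  M = 18 + 5·91 + 3·13 + 6·219 = 1826

1826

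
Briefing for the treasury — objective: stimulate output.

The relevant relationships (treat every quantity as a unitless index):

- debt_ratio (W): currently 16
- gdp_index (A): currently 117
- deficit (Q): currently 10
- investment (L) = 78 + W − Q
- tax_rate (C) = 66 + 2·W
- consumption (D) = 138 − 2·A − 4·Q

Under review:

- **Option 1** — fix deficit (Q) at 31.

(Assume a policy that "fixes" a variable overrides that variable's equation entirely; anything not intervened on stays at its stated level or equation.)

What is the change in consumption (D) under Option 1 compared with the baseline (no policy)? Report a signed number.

-84

Baseline:
  A = 117
  Q = 10
  D = 138 − 2·117 − 4·10 = -136
Option 1 (Q := 31):
  A = 117
  Q = 31
  D = 138 − 2·117 − 4·31 = -220
Change in D: -220 − (-136) = -84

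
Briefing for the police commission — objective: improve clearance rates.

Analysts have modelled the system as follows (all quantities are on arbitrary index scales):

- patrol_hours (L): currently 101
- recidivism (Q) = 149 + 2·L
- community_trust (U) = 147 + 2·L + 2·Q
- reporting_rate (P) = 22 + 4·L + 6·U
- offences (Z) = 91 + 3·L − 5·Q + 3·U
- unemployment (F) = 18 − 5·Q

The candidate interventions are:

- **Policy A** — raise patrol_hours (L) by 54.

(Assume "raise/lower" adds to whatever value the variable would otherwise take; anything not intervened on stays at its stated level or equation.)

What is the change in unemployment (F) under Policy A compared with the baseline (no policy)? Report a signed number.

-540

Baseline:
  L = 101
  Q = 149 + 2·101 = 351
  F = 18 − 5·351 = -1737
Policy A (L + 54):
  L = 101 + 54 = 155
  Q = 149 + 2·155 = 459
  F = 18 − 5·459 = -2277
Change in F: -2277 − (-1737) = -540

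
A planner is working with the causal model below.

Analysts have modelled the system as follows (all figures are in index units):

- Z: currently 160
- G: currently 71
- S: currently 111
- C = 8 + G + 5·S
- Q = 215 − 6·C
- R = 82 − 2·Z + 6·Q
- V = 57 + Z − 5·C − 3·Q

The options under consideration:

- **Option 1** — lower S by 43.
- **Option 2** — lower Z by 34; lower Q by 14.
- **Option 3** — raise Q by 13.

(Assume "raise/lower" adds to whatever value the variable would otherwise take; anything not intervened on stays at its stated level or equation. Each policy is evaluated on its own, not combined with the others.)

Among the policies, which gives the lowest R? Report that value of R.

Option 1 (S − 43):
  Z = 160
  G = 71
  S = 111 − 43 = 68
  C = 8 + 71 + 5·68 = 419
  Q = 215 − 6·419 = -2299
  R = 82 − 2·160 + 6·(-2299) = -14032
Option 2 (Z − 34, Q − 14):
  Z = 160 − 34 = 126
  G = 71
  S = 111
  C = 8 + 71 + 5·111 = 634
  Q = 215 − 6·634 (−14 from intervention) = -3603
  R = 82 − 2·126 + 6·(-3603) = -21788
Option 3 (Q + 13):
  Z = 160
  G = 71
  S = 111
  C = 8 + 71 + 5·111 = 634
  Q = 215 − 6·634 (+13 from intervention) = -3576
  R = 82 − 2·160 + 6·(-3576) = -21694
Comparing — Option 1: R=-14032, Option 2: R=-21788, Option 3: R=-21694. Lowest is -21788 (Option 2).

-21788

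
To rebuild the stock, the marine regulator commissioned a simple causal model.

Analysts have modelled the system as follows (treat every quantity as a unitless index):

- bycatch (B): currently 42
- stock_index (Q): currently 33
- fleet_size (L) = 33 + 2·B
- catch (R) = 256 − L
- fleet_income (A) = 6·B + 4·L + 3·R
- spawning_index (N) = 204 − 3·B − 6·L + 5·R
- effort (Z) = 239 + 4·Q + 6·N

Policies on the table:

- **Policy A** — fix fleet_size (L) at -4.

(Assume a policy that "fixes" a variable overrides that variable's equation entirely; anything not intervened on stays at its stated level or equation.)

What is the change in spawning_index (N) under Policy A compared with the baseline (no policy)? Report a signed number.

Baseline:
  B = 42
  L = 33 + 2·42 = 117
  R = 256 − 117 = 139
  N = 204 − 3·42 − 6·117 + 5·139 = 71
Policy A (L := -4):
  B = 42
  L = -4
  R = 256 − (-4) = 260
  N = 204 − 3·42 − 6·(-4) + 5·260 = 1402
Change in N: 1402 − 71 = 1331

1331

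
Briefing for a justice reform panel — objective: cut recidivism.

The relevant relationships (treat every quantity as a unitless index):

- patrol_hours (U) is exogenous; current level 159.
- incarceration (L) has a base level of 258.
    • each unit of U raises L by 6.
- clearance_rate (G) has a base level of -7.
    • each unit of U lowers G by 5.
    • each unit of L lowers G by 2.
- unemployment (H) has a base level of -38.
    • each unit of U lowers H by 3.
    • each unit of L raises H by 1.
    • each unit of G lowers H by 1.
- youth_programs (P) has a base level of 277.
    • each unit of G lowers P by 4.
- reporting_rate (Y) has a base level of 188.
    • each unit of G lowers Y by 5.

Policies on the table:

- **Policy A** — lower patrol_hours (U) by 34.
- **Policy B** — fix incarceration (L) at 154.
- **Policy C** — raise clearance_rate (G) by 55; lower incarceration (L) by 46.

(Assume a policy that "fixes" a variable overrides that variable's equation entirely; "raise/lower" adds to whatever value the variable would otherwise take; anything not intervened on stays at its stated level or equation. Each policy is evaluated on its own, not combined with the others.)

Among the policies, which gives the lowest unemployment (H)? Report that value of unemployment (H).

Policy A (U − 34):
  U = 159 − 34 = 125
  L = 258 + 6·125 = 1008
  G = -7 − 5·125 − 2·1008 = -2648
  H = -38 − 3·125 + 1008 − (-2648) = 3243
Policy B (L := 154):
  U = 159
  L = 154
  G = -7 − 5·159 − 2·154 = -1110
  H = -38 − 3·159 + 154 − (-1110) = 749
Policy C (G + 55, L − 46):
  U = 159
  L = 258 + 6·159 (−46 from intervention) = 1166
  G = -7 − 5·159 − 2·1166 (+55 from intervention) = -3079
  H = -38 − 3·159 + 1166 − (-3079) = 3730
Comparing — Policy A: H=3243, Policy B: H=749, Policy C: H=3730. Lowest is 749 (Policy B).

749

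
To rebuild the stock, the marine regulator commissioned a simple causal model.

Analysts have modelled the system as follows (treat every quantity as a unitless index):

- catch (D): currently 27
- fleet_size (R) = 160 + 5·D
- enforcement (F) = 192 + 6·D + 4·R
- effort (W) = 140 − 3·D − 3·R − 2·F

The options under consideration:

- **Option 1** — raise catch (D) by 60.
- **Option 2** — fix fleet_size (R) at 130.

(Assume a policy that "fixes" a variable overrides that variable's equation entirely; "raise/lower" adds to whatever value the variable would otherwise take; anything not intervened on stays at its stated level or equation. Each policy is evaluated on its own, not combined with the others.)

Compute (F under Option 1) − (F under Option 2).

2220

Option 1 (D + 60):
  D = 27 + 60 = 87
  R = 160 + 5·87 = 595
  F = 192 + 6·87 + 4·595 = 3094
Option 2 (R := 130):
  D = 27
  R = 130
  F = 192 + 6·27 + 4·130 = 874
F: 3094 − 874 = 2220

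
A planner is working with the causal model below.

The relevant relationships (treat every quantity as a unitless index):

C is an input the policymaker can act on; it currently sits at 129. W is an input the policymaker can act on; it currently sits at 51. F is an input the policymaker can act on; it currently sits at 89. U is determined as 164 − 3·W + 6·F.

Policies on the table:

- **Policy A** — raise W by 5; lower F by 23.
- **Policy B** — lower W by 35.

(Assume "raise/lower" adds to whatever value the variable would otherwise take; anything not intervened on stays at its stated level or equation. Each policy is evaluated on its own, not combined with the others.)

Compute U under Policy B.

650

Policy B (W − 35):
  W = 51 − 35 = 16
  F = 89
  U = 164 − 3·16 + 6·89 = 650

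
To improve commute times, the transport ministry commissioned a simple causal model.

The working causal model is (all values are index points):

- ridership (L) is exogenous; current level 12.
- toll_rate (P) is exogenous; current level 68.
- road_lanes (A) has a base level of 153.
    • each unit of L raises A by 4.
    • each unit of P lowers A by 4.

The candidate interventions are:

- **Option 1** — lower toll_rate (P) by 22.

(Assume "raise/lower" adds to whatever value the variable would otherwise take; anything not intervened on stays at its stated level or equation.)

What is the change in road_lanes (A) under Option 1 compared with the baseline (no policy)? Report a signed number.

88

Baseline:
  L = 12
  P = 68
  A = 153 + 4·12 − 4·68 = -71
Option 1 (P − 22):
  L = 12
  P = 68 − 22 = 46
  A = 153 + 4·12 − 4·46 = 17
Change in A: 17 − (-71) = 88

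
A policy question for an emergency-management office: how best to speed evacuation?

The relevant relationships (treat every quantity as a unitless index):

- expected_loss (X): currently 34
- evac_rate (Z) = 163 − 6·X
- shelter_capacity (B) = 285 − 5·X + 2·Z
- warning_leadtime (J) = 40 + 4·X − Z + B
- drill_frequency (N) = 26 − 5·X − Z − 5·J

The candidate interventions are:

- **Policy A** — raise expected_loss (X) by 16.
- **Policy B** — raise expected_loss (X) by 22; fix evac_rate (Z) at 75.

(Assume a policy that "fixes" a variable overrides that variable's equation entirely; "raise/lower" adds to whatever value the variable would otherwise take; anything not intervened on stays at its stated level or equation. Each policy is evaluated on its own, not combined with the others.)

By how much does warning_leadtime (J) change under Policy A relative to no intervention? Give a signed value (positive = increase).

-112

Baseline:
  X = 34
  Z = 163 − 6·34 = -41
  B = 285 − 5·34 + 2·(-41) = 33
  J = 40 + 4·34 − (-41) + 33 = 250
Policy A (X + 16):
  X = 34 + 16 = 50
  Z = 163 − 6·50 = -137
  B = 285 − 5·50 + 2·(-137) = -239
  J = 40 + 4·50 − (-137) + (-239) = 138
Change in J: 138 − 250 = -112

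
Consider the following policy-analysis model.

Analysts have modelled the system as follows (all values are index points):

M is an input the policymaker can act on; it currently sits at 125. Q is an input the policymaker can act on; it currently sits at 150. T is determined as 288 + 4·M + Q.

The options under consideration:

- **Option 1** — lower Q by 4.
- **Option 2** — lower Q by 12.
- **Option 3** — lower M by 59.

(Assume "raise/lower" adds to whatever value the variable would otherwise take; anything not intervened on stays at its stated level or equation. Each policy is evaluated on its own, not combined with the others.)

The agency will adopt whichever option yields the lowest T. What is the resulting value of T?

702

Option 1 (Q − 4):
  M = 125
  Q = 150 − 4 = 146
  T = 288 + 4·125 + 146 = 934
Option 2 (Q − 12):
  M = 125
  Q = 150 − 12 = 138
  T = 288 + 4·125 + 138 = 926
Option 3 (M − 59):
  M = 125 − 59 = 66
  Q = 150
  T = 288 + 4·66 + 150 = 702
Comparing — Option 1: T=934, Option 2: T=926, Option 3: T=702. Lowest is 702 (Option 3).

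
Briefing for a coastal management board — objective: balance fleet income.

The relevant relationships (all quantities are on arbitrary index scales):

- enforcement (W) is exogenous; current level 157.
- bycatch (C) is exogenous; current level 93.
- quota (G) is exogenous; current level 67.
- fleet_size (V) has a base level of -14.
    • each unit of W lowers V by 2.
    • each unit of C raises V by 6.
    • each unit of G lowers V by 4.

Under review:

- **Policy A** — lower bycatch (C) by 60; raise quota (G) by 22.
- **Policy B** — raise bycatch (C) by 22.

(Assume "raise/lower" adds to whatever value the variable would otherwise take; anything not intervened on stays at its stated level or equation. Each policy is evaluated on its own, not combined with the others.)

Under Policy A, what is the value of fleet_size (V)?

-486

Policy A (C − 60, G + 22):
  W = 157
  C = 93 − 60 = 33
  G = 67 + 22 = 89
  V = -14 − 2·157 + 6·33 − 4·89 = -486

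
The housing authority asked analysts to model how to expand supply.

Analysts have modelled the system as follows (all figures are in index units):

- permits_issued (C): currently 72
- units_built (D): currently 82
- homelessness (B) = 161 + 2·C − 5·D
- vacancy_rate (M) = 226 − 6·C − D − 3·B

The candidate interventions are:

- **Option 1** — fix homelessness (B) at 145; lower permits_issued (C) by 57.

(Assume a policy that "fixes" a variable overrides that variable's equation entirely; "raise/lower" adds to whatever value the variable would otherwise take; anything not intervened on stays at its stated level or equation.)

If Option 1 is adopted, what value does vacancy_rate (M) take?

-381

Option 1 (B := 145, C − 57):
  C = 72 − 57 = 15
  D = 82
  B = 145
  M = 226 − 6·15 − 82 − 3·145 = -381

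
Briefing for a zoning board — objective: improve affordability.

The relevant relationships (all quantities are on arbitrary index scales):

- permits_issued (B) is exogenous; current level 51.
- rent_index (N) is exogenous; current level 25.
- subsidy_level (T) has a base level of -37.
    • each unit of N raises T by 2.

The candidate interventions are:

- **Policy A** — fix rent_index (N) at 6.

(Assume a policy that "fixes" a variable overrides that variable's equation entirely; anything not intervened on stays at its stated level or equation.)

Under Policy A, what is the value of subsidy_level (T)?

-25

Policy A (N := 6):
  N = 6
  T = -37 + 2·6 = -25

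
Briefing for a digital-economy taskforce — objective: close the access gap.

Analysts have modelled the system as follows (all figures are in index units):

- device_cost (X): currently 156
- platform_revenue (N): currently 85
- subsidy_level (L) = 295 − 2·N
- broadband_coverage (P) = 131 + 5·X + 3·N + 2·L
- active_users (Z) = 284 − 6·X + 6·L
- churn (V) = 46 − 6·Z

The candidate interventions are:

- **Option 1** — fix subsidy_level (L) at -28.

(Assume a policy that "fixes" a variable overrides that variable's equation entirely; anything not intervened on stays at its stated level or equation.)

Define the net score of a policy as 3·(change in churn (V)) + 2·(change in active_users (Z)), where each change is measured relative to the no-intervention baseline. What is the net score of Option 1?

Baseline:
  X = 156
  N = 85
  L = 295 − 2·85 = 125
  Z = 284 − 6·156 + 6·125 = 98
  V = 46 − 6·98 = -542
Option 1 (L := -28):
  X = 156
  N = 85
  L = -28
  Z = 284 − 6·156 + 6·(-28) = -820
  V = 46 − 6·(-820) = 4966
ΔV = 4966 − (-542) = 5508; ΔZ = -820 − 98 = -918
Score = 3·5508 + 2·(-918) = 14688

14688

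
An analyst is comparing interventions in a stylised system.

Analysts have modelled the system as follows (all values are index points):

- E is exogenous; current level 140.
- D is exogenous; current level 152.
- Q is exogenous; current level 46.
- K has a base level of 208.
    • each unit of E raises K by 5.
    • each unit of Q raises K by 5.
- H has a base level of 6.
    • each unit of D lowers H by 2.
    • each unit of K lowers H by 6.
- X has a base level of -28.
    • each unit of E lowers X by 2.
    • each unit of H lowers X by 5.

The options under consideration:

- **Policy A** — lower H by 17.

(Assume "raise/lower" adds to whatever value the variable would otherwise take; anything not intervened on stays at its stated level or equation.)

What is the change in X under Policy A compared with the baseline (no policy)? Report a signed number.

Baseline:
  E = 140
  D = 152
  Q = 46
  K = 208 + 5·140 + 5·46 = 1138
  H = 6 − 2·152 − 6·1138 = -7126
  X = -28 − 2·140 − 5·(-7126) = 35322
Policy A (H − 17):
  E = 140
  D = 152
  Q = 46
  K = 208 + 5·140 + 5·46 = 1138
  H = 6 − 2·152 − 6·1138 (−17 from intervention) = -7143
  X = -28 − 2·140 − 5·(-7143) = 35407
Change in X: 35407 − 35322 = 85

85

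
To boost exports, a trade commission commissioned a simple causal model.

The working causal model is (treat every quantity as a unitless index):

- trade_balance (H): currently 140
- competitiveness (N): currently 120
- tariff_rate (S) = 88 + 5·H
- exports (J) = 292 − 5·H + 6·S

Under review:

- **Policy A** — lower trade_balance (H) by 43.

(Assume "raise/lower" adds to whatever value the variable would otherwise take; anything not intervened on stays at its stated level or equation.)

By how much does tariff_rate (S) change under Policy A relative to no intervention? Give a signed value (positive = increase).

Baseline:
  H = 140
  S = 88 + 5·140 = 788
Policy A (H − 43):
  H = 140 − 43 = 97
  S = 88 + 5·97 = 573
Change in S: 573 − 788 = -215

-215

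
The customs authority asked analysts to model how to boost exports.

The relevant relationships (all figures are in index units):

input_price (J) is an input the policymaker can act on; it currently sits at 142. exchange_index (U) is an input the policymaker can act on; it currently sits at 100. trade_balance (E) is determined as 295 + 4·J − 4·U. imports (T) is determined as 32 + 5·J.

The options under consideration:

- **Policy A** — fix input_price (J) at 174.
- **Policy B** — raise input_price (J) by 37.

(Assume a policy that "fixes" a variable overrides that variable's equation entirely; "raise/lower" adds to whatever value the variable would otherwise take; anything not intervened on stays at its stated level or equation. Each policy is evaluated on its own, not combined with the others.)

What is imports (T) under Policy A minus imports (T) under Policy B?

-25

Policy A (J := 174):
  J = 174
  T = 32 + 5·174 = 902
Policy B (J + 37):
  J = 142 + 37 = 179
  T = 32 + 5·179 = 927
T: 902 − 927 = -25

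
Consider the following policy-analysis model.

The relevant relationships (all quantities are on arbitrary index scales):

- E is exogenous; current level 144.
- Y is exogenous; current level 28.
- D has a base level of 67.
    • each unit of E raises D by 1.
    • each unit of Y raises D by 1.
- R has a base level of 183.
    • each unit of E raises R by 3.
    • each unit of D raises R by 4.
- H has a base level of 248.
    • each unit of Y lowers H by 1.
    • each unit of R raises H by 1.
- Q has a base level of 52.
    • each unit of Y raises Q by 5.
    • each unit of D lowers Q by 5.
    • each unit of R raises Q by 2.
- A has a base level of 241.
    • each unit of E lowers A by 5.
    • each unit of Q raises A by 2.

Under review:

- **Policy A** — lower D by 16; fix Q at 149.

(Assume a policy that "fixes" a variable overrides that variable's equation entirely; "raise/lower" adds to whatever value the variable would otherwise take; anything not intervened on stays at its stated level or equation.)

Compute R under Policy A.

1507

Policy A (D − 16, Q := 149):
  E = 144
  Y = 28
  D = 67 + 144 + 28 (−16 from intervention) = 223
  R = 183 + 3·144 + 4·223 = 1507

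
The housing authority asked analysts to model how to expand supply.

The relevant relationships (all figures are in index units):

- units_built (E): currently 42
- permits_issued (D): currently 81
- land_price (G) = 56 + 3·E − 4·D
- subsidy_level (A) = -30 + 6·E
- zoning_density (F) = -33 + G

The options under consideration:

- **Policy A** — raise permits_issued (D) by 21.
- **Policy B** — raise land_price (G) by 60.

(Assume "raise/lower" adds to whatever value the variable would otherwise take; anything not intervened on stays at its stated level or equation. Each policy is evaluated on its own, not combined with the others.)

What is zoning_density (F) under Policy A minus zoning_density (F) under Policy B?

Policy A (D + 21):
  E = 42
  D = 81 + 21 = 102
  G = 56 + 3·42 − 4·102 = -226
  F = -33 + (-226) = -259
Policy B (G + 60):
  E = 42
  D = 81
  G = 56 + 3·42 − 4·81 (+60 from intervention) = -82
  F = -33 + (-82) = -115
F: -259 − (-115) = -144

-144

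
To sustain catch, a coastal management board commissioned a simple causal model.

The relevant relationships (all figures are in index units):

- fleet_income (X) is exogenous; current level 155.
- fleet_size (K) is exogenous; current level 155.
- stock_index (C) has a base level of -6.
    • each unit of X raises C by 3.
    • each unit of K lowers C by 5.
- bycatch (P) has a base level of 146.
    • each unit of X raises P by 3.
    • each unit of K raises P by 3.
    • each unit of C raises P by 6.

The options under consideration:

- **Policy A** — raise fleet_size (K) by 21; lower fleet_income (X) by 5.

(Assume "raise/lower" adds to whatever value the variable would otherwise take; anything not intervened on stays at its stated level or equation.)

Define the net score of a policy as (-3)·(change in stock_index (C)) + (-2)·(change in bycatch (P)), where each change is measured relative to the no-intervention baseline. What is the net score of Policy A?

1704

Baseline:
  X = 155
  K = 155
  C = -6 + 3·155 − 5·155 = -316
  P = 146 + 3·155 + 3·155 + 6·(-316) = -820
Policy A (K + 21, X − 5):
  X = 155 − 5 = 150
  K = 155 + 21 = 176
  C = -6 + 3·150 − 5·176 = -436
  P = 146 + 3·150 + 3·176 + 6·(-436) = -1492
ΔC = -436 − (-316) = -120; ΔP = -1492 − (-820) = -672
Score = (-3)·(-120) + (-2)·(-672) = 1704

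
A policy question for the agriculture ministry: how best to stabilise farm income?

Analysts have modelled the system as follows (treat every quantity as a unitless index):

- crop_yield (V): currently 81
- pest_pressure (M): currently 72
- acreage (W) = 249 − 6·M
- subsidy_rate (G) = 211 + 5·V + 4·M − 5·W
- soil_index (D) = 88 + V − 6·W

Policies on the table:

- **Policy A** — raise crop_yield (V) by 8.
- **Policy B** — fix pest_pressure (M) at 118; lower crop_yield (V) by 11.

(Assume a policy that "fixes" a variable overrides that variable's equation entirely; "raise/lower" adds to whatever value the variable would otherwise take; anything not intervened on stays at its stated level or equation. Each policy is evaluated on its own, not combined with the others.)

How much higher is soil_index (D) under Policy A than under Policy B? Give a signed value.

-1637

Policy A (V + 8):
  V = 81 + 8 = 89
  M = 72
  W = 249 − 6·72 = -183
  D = 88 + 89 − 6·(-183) = 1275
Policy B (M := 118, V − 11):
  V = 81 − 11 = 70
  M = 118
  W = 249 − 6·118 = -459
  D = 88 + 70 − 6·(-459) = 2912
D: 1275 − 2912 = -1637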